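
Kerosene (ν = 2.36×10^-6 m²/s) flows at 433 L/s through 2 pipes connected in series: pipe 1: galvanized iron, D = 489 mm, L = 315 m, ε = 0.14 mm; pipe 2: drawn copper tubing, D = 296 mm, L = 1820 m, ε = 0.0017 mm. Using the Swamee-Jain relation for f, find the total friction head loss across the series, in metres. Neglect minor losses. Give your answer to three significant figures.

Pipe 1: V = 2.306 m/s, Re = 4.78×10^5, ε/D = 2.86×10^-4, f = 0.01632, h_1 = f(L/D)V²/2g = 2.848 m
Pipe 2: V = 6.292 m/s, Re = 7.89×10^5, ε/D = 5.74×10^-6, f = 0.01221, h_2 = f(L/D)V²/2g = 151.5 m
Series → Q common, losses add: H = Σh = 154.3 m

H ≈ 154 m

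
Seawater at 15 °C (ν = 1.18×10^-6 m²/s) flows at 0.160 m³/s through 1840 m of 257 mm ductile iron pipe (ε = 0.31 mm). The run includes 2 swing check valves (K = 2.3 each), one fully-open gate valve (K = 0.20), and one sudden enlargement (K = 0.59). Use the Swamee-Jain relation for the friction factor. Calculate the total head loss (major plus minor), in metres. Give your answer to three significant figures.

H_L ≈ 75.7 m

V = 4Q/(πD²) = 3.084 m/s; V²/2g = 0.4849 m
Re = 6.72×10^5, ε/D = 0.00121 → f = 0.02106 (Swamee-Jain)
Major: h_f = f(L/D)·V²/2g = 0.02106·7160·0.4849 = 73.11 m
Minor: ΣK = 5.39; h_m = ΣK·V²/2g = 2.613 m
Total H_L = 73.11 + 2.613 = 75.73 m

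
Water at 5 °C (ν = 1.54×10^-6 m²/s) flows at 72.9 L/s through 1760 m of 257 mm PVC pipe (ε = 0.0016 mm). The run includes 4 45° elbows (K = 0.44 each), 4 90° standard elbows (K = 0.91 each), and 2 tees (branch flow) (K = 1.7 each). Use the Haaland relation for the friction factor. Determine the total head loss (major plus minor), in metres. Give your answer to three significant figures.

V = 4Q/(πD²) = 1.405 m/s; V²/2g = 0.1007 m
Re = 2.35×10^5, ε/D = 6.23×10^-6 → f = 0.01507 (Haaland)
Major: h_f = f(L/D)·V²/2g = 0.01507·6848·0.1007 = 10.39 m
Minor: ΣK = 8.80; h_m = ΣK·V²/2g = 0.8858 m
Total H_L = 10.39 + 0.8858 = 11.27 m

H_L ≈ 11.3 m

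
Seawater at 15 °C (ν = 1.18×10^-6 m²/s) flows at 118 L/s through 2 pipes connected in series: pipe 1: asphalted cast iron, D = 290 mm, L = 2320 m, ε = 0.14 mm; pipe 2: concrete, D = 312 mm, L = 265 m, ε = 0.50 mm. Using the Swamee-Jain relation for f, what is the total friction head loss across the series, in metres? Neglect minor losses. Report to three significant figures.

Pipe 1: V = 1.786 m/s, Re = 4.39×10^5, ε/D = 4.83×10^-4, f = 0.01779, h_1 = f(L/D)V²/2g = 23.15 m
Pipe 2: V = 1.543 m/s, Re = 4.08×10^5, ε/D = 0.00160, f = 0.02275, h_2 = f(L/D)V²/2g = 2.346 m
Series → Q common, losses add: H = Σh = 25.50 m

H ≈ 25.5 m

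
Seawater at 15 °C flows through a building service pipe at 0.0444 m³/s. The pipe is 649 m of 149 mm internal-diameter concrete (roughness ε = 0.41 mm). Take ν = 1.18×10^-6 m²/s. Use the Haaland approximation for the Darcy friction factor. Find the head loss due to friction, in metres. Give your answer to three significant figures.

h_f ≈ 37.4 m

V = 4Q/(πD²) = 4·0.0444/(π·0.149²) = 2.546 m/s
Re = VD/ν = 2.546·0.149/1.18×10^-6 = 3.22×10^5 → turbulent
ε/D = 0.41/149 = 0.00275
Haaland: f = 0.02599
h_f = f(L/D)V²/(2g) = 0.02599·(649/0.149)·2.546²/(2·9.81) = 37.42 m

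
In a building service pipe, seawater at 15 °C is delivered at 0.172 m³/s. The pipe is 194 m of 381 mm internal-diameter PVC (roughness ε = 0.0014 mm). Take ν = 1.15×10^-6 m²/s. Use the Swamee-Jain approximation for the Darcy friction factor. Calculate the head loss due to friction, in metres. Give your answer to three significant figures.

h_f ≈ 0.777 m

V = 4Q/(πD²) = 4·0.172/(π·0.381²) = 1.509 m/s
Re = VD/ν = 1.509·0.381/1.15×10^-6 = 5.00×10^5 → turbulent
ε/D = 0.0014/381 = 3.67×10^-6
Swamee-Jain: f = 0.01315
h_f = f(L/D)V²/(2g) = 0.01315·(194/0.381)·1.509²/(2·9.81) = 0.7768 m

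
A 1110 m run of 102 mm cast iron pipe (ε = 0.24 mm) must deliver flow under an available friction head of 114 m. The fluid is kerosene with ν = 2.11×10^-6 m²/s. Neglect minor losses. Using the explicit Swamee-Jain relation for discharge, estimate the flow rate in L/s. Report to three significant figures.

Q ≈ 23.2 L/s

Swamee-Jain (Type II): Q = -0.965·√(gD⁵h_f/L)·ln[ε/(3.7D) + √(3.17ν²L/(gD³h_f))]
√(gD⁵h_f/L) = √(9.81·0.102⁵·114/1110) = 0.003335
ε/(3.7D) = 6.36×10^-4; √(3.17ν²L/(gD³h_f)) = 1.15×10^-4
Q = -0.965·0.003335·ln(7.508×10^-4) = 0.02315 m³/s
Check: V = 2.83 m/s, Re = 1.37×10^5, f = 0.02581, h_f = 115 m ≈ 114 m ✓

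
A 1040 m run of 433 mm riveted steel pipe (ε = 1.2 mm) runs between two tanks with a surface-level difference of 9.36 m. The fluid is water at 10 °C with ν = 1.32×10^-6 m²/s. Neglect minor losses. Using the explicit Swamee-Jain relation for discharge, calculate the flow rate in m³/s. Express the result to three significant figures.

Q ≈ 0.253 m³/s

Swamee-Jain (Type II): Q = -0.965·√(gD⁵h_f/L)·ln[ε/(3.7D) + √(3.17ν²L/(gD³h_f))]
√(gD⁵h_f/L) = √(9.81·0.433⁵·9.36/1040) = 0.03666
ε/(3.7D) = 7.49×10^-4; √(3.17ν²L/(gD³h_f)) = 2.78×10^-5
Q = -0.965·0.03666·ln(7.768×10^-4) = 0.2533 m³/s
Check: V = 1.72 m/s, Re = 5.64×10^5, f = 0.02595, h_f = 9.40 m ≈ 9.36 m ✓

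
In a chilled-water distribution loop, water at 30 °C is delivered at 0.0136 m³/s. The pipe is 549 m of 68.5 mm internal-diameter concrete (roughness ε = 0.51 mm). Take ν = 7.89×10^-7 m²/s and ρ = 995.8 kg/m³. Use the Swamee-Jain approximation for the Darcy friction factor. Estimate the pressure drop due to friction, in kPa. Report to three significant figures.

Δp ≈ 1890 kPa

V = 4Q/(πD²) = 4·0.0136/(π·0.0685²) = 3.690 m/s
Re = VD/ν = 3.690·0.0685/7.89×10^-7 = 3.20×10^5 → turbulent
ε/D = 0.51/68.5 = 0.00745
Swamee-Jain: f = 0.03473
h_f = f(L/D)V²/(2g) = 0.03473·(549/0.0685)·3.690²/(2·9.81) = 193.2 m
Δp = ρg·h_f = 995.8·9.81·193.2 = 1888 kPa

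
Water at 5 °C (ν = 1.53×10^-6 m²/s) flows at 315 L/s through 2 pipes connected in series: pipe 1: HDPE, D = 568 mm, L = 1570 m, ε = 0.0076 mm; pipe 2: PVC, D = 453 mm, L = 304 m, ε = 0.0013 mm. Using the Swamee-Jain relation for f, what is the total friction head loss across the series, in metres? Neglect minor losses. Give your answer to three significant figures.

H ≈ 4.61 m

Pipe 1: V = 1.243 m/s, Re = 4.62×10^5, ε/D = 1.34×10^-5, f = 0.01348, h_1 = f(L/D)V²/2g = 2.936 m
Pipe 2: V = 1.954 m/s, Re = 5.79×10^5, ε/D = 2.87×10^-6, f = 0.01281, h_2 = f(L/D)V²/2g = 1.673 m
Series → Q common, losses add: H = Σh = 4.609 m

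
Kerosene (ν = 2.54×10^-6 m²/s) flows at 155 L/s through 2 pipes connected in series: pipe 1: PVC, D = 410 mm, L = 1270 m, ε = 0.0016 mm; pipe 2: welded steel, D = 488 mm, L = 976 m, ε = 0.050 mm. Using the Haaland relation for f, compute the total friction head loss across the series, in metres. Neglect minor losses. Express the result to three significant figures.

H ≈ 4.59 m

Pipe 1: V = 1.174 m/s, Re = 1.90×10^5, ε/D = 3.90×10^-6, f = 0.01568, h_1 = f(L/D)V²/2g = 3.413 m
Pipe 2: V = 0.8287 m/s, Re = 1.59×10^5, ε/D = 1.02×10^-4, f = 0.01682, h_2 = f(L/D)V²/2g = 1.178 m
Series → Q common, losses add: H = Σh = 4.591 m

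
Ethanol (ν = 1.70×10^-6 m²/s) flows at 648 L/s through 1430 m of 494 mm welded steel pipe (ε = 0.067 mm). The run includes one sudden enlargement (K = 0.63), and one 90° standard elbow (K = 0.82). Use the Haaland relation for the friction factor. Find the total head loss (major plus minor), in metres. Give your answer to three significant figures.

V = 4Q/(πD²) = 3.381 m/s; V²/2g = 0.5826 m
Re = 9.82×10^5, ε/D = 1.36×10^-4 → f = 0.01384 (Haaland)
Major: h_f = f(L/D)·V²/2g = 0.01384·2895·0.5826 = 23.34 m
Minor: ΣK = 1.45; h_m = ΣK·V²/2g = 0.8448 m
Total H_L = 23.34 + 0.8448 = 24.18 m

H_L ≈ 24.2 m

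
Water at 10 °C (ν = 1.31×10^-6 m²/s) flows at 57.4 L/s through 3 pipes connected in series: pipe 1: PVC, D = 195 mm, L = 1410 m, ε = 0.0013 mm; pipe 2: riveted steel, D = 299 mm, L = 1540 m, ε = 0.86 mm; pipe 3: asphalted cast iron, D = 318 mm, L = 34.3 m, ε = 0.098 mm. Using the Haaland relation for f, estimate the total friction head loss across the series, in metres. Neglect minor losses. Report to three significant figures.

H ≈ 24.5 m

Pipe 1: V = 1.922 m/s, Re = 2.86×10^5, ε/D = 6.67×10^-6, f = 0.01452, h_1 = f(L/D)V²/2g = 19.77 m
Pipe 2: V = 0.8175 m/s, Re = 1.87×10^5, ε/D = 0.00288, f = 0.02657, h_2 = f(L/D)V²/2g = 4.661 m
Pipe 3: V = 0.7227 m/s, Re = 1.75×10^5, ε/D = 3.08×10^-4, f = 0.01782, h_3 = f(L/D)V²/2g = 0.05118 m
Series → Q common, losses add: H = Σh = 24.48 m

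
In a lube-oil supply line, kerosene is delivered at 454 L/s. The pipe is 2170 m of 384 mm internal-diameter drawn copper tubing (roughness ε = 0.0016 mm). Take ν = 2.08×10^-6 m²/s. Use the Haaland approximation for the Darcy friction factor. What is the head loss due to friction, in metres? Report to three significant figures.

V = 4Q/(πD²) = 4·0.454/(π·0.384²) = 3.920 m/s
Re = VD/ν = 3.920·0.384/2.08×10^-6 = 7.24×10^5 → turbulent
ε/D = 0.0016/384 = 4.17×10^-6
Haaland: f = 0.01230
h_f = f(L/D)V²/(2g) = 0.01230·(2170/0.384)·3.920²/(2·9.81) = 54.44 m

h_f ≈ 54.4 m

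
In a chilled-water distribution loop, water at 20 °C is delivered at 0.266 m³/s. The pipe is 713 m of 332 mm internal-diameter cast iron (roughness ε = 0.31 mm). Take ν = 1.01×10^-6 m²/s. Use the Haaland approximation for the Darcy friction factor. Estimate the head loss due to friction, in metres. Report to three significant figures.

V = 4Q/(πD²) = 4·0.266/(π·0.332²) = 3.073 m/s
Re = VD/ν = 3.073·0.332/1.01×10^-6 = 1.01×10^6 → turbulent
ε/D = 0.31/332 = 9.34×10^-4
Haaland: f = 0.01963
h_f = f(L/D)V²/(2g) = 0.01963·(713/0.332)·3.073²/(2·9.81) = 20.28 m

h_f ≈ 20.3 m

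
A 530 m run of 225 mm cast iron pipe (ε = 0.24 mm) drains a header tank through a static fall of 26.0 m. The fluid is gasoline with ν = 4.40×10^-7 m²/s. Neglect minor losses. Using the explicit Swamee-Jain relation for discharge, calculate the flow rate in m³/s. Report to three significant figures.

Q ≈ 0.130 m³/s

Swamee-Jain (Type II): Q = -0.965·√(gD⁵h_f/L)·ln[ε/(3.7D) + √(3.17ν²L/(gD³h_f))]
√(gD⁵h_f/L) = √(9.81·0.225⁵·26.0/530) = 0.01666
ε/(3.7D) = 2.88×10^-4; √(3.17ν²L/(gD³h_f)) = 1.06×10^-5
Q = -0.965·0.01666·ln(2.989×10^-4) = 0.1305 m³/s
Check: V = 3.28 m/s, Re = 1.68×10^6, f = 0.02019, h_f = 26.1 m ≈ 26.0 m ✓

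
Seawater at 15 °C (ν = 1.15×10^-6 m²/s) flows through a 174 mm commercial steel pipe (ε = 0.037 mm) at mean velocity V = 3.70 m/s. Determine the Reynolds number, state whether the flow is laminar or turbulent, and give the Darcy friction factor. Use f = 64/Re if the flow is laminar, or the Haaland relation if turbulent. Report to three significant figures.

Re ≈ 5.60×10^5; turbulent; f ≈ 0.0153

Re = VD/ν = 3.700·0.174/1.15×10^-6 = 5.60×10^5
Re > 4000 → turbulent; ε/D = 2.13×10^-4
Haaland: f = 0.01527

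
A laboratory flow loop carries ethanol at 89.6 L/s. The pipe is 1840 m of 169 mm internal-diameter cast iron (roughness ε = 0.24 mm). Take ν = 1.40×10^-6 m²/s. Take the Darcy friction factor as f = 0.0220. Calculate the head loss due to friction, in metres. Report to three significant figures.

h_f ≈ 195 m

V = 4Q/(πD²) = 4·0.0896/(π·0.169²) = 3.994 m/s
h_f = f(L/D)V²/(2g) = 0.02200·(1840/0.169)·3.994²/(2·9.81) = 194.8 m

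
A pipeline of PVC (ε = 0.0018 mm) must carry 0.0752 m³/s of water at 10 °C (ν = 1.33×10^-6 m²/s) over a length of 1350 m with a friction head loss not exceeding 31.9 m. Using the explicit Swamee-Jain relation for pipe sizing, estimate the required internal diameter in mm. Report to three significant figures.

Swamee-Jain (Type III): D = 0.66·[ε^1.25·(LQ²/(gh_f))^4.75 + ν·Q^9.4·(L/(gh_f))^5.2]^0.04
LQ²/(gh_f) = 0.02440; L/(gh_f) = 4.314
Term 1 = ε^1.25·(…)^4.75 = 1.44×10^-15; Term 2 = ν·Q^9.4·(…)^5.2 = 7.27×10^-14
D = 0.66·(1.44×10^-15 + 7.27×10^-14)^0.04 = 0.1969 m = 197 mm
Check: V = 2.47 m/s, Re = 3.66×10^5, f = 0.01398, h_f = 29.8 m ≈ 31.9 m ✓

D ≈ 197 mm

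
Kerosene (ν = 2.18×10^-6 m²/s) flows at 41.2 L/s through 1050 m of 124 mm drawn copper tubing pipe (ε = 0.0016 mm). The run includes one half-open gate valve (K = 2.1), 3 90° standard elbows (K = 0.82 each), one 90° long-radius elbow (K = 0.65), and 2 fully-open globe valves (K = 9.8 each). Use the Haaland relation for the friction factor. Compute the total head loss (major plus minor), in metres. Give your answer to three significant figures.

V = 4Q/(πD²) = 3.412 m/s; V²/2g = 0.5932 m
Re = 1.94×10^5, ε/D = 1.29×10^-5 → f = 0.01567 (Haaland)
Major: h_f = f(L/D)·V²/2g = 0.01567·8468·0.5932 = 78.70 m
Minor: ΣK = 24.8; h_m = ΣK·V²/2g = 14.72 m
Total H_L = 78.70 + 14.72 = 93.42 m

H_L ≈ 93.4 m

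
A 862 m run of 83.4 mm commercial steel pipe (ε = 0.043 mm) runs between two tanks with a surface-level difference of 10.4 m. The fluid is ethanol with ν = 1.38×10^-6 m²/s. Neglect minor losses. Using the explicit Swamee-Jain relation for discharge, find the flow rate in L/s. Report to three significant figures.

Q ≈ 5.16 L/s

Swamee-Jain (Type II): Q = -0.965·√(gD⁵h_f/L)·ln[ε/(3.7D) + √(3.17ν²L/(gD³h_f))]
√(gD⁵h_f/L) = √(9.81·0.0834⁵·10.4/862) = 6.911×10^-4
ε/(3.7D) = 1.39×10^-4; √(3.17ν²L/(gD³h_f)) = 2.97×10^-4
Q = -0.965·6.911×10^-4·ln(4.359×10^-4) = 0.005160 m³/s
Check: V = 0.945 m/s, Re = 5.71×10^4, f = 0.02219, h_f = 10.4 m ≈ 10.4 m ✓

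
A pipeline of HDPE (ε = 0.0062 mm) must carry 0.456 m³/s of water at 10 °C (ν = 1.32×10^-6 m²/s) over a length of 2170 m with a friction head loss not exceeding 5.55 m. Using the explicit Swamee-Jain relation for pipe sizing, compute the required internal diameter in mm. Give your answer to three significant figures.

D ≈ 616 mm

Swamee-Jain (Type III): D = 0.66·[ε^1.25·(LQ²/(gh_f))^4.75 + ν·Q^9.4·(L/(gh_f))^5.2]^0.04
LQ²/(gh_f) = 8.288; L/(gh_f) = 39.86
Term 1 = ε^1.25·(…)^4.75 = 0.00713; Term 2 = ν·Q^9.4·(…)^5.2 = 0.173
D = 0.66·(0.00713 + 0.173)^0.04 = 0.6162 m = 616 mm
Check: V = 1.53 m/s, Re = 7.14×10^5, f = 0.01250, h_f = 5.24 m ≈ 5.55 m ✓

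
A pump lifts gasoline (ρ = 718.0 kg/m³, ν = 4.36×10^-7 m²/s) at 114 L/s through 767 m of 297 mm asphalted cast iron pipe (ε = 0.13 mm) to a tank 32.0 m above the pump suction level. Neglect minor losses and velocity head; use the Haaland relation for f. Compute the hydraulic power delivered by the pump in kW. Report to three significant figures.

P_hyd ≈ 30.5 kW

V = 4Q/(πD²) = 1.646 m/s; Re = 1.12×10^6; ε/D = 4.38×10^-4; f = 0.01668
h_f = f(L/D)V²/2g = 5.944 m
Total head H = z + h_f = 32.0 + 5.944 = 37.94 m
P_hyd = ρgQH = 718.0·9.81·0.114·37.94 = 30.47 kW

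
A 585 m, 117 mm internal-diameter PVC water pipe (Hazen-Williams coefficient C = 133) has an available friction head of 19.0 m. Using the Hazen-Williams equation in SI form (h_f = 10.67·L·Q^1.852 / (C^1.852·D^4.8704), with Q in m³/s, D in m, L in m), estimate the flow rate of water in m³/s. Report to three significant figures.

Q ≈ 0.0206 m³/s

Rearranging: Q = [h_f·C^1.852·D^4.8704 / (10.67·L)]^(1/1.852)
Q = [19.0·133^1.852·0.117^4.8704 / (10.67·585)]^0.540 = 0.02063 m³/s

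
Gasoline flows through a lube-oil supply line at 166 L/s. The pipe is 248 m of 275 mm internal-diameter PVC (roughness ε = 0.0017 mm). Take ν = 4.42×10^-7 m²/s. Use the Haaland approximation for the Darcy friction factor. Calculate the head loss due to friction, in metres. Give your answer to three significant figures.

V = 4Q/(πD²) = 4·0.166/(π·0.275²) = 2.795 m/s
Re = VD/ν = 2.795·0.275/4.42×10^-7 = 1.74×10^6 → turbulent
ε/D = 0.0017/275 = 6.18×10^-6
Haaland: f = 0.01074
h_f = f(L/D)V²/(2g) = 0.01074·(248/0.275)·2.795²/(2·9.81) = 3.856 m

h_f ≈ 3.86 m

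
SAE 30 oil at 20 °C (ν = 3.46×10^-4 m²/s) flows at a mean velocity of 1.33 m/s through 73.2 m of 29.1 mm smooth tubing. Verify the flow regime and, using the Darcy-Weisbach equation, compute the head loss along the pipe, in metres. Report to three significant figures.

h_f ≈ 130 m

Re = VD/ν = 1.33·0.02910/3.46×10^-4 = 112 → laminar (Re < 2300)
f = 64/Re = 0.5722
h_f = f(L/D)V²/(2g) = 0.5722·(73.2/0.02910)·1.33²/(2·9.81) = 129.8 m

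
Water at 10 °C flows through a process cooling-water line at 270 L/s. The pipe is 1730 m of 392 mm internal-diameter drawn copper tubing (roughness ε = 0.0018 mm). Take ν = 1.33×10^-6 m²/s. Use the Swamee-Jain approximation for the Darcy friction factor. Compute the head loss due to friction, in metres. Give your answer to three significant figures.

V = 4Q/(πD²) = 4·0.270/(π·0.392²) = 2.237 m/s
Re = VD/ν = 2.237·0.392/1.33×10^-6 = 6.59×10^5 → turbulent
ε/D = 0.0018/392 = 4.59×10^-6
Swamee-Jain: f = 0.01255
h_f = f(L/D)V²/(2g) = 0.01255·(1730/0.392)·2.237²/(2·9.81) = 14.13 m

h_f ≈ 14.1 m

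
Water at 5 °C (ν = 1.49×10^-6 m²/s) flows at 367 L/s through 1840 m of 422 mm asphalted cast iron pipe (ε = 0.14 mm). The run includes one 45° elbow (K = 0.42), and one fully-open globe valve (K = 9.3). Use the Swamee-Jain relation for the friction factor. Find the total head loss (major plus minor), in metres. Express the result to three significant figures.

V = 4Q/(πD²) = 2.624 m/s; V²/2g = 0.3509 m
Re = 7.43×10^5, ε/D = 3.32×10^-4 → f = 0.01625 (Swamee-Jain)
Major: h_f = f(L/D)·V²/2g = 0.01625·4360·0.3509 = 24.86 m
Minor: ΣK = 9.72; h_m = ΣK·V²/2g = 3.411 m
Total H_L = 24.86 + 3.411 = 28.27 m

H_L ≈ 28.3 m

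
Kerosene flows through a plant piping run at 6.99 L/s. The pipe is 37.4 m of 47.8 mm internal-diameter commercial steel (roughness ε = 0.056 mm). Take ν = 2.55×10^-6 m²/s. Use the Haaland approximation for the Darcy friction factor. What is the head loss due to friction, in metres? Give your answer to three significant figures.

V = 4Q/(πD²) = 4·0.00699/(π·0.0478²) = 3.895 m/s
Re = VD/ν = 3.895·0.0478/2.55×10^-6 = 7.30×10^4 → turbulent
ε/D = 0.056/47.8 = 0.00117
Haaland: f = 0.02319
h_f = f(L/D)V²/(2g) = 0.02319·(37.4/0.0478)·3.895²/(2·9.81) = 14.03 m

h_f ≈ 14.0 m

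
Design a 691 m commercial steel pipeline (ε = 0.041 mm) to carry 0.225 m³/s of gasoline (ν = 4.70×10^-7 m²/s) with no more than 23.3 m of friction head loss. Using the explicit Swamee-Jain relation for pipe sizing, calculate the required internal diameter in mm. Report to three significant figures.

Swamee-Jain (Type III): D = 0.66·[ε^1.25·(LQ²/(gh_f))^4.75 + ν·Q^9.4·(L/(gh_f))^5.2]^0.04
LQ²/(gh_f) = 0.1530; L/(gh_f) = 3.023
Term 1 = ε^1.25·(…)^4.75 = 4.40×10^-10; Term 2 = ν·Q^9.4·(…)^5.2 = 1.20×10^-10
D = 0.66·(4.40×10^-10 + 1.20×10^-10)^0.04 = 0.2815 m = 282 mm
Check: V = 3.61 m/s, Re = 2.17×10^6, f = 0.01356, h_f = 22.2 m ≈ 23.3 m ✓

D ≈ 282 mm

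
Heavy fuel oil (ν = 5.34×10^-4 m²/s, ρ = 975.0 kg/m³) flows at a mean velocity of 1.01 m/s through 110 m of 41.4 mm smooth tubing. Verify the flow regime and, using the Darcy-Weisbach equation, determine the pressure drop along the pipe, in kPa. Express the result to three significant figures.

Re = VD/ν = 1.01·0.04140/5.34×10^-4 = 78.3 → laminar (Re < 2300)
f = 64/Re = 0.8173
h_f = f(L/D)V²/(2g) = 0.8173·(110/0.04140)·1.01²/(2·9.81) = 112.9 m
Δp = ρg·h_f = 975.0·9.81·112.9 = 1080 kPa

Δp ≈ 1080 kPa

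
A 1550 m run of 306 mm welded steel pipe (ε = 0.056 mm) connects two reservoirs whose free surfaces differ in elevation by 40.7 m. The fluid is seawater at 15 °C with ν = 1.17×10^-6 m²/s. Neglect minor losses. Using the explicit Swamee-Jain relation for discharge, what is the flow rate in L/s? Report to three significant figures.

Q ≈ 241 L/s

Swamee-Jain (Type II): Q = -0.965·√(gD⁵h_f/L)·ln[ε/(3.7D) + √(3.17ν²L/(gD³h_f))]
√(gD⁵h_f/L) = √(9.81·0.306⁵·40.7/1550) = 0.02629
ε/(3.7D) = 4.95×10^-5; √(3.17ν²L/(gD³h_f)) = 2.42×10^-5
Q = -0.965·0.02629·ln(7.371×10^-5) = 0.2414 m³/s
Check: V = 3.28 m/s, Re = 8.58×10^5, f = 0.01472, h_f = 40.9 m ≈ 40.7 m ✓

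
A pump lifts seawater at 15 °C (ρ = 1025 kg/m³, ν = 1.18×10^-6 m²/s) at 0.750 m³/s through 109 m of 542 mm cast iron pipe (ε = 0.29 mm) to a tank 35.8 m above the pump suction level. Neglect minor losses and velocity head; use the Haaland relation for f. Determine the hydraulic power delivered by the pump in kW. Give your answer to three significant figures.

V = 4Q/(πD²) = 3.251 m/s; Re = 1.49×10^6; ε/D = 5.35×10^-4; f = 0.01727
h_f = f(L/D)V²/2g = 1.871 m
Total head H = z + h_f = 35.8 + 1.871 = 37.67 m
P_hyd = ρgQH = 1025·9.81·0.750·37.67 = 284.1 kW

P_hyd ≈ 284 kW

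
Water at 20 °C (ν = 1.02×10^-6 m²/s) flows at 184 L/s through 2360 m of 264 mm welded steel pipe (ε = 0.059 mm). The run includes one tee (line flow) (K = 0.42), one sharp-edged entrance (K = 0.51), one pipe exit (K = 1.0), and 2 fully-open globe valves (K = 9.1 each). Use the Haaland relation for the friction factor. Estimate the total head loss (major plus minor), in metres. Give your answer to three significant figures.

V = 4Q/(πD²) = 3.361 m/s; V²/2g = 0.5759 m
Re = 8.70×10^5, ε/D = 2.23×10^-4 → f = 0.01496 (Haaland)
Major: h_f = f(L/D)·V²/2g = 0.01496·8939·0.5759 = 77.01 m
Minor: ΣK = 20.1; h_m = ΣK·V²/2g = 11.59 m
Total H_L = 77.01 + 11.59 = 88.60 m

H_L ≈ 88.6 m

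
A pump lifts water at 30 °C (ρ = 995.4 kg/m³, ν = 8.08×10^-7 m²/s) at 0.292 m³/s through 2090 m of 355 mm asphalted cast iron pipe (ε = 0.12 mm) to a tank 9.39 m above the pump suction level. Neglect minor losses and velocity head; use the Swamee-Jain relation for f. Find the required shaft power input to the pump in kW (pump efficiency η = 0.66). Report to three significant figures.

V = 4Q/(πD²) = 2.950 m/s; Re = 1.30×10^6; ε/D = 3.38×10^-4; f = 0.01594
h_f = f(L/D)V²/2g = 41.62 m
Total head H = z + h_f = 9.39 + 41.62 = 51.01 m
P_hyd = ρgQH = 995.4·9.81·0.292·51.01 = 145.4 kW
P_shaft = P_hyd/η = 145.4/0.66 = 220.4 kW

P_shaft ≈ 220 kW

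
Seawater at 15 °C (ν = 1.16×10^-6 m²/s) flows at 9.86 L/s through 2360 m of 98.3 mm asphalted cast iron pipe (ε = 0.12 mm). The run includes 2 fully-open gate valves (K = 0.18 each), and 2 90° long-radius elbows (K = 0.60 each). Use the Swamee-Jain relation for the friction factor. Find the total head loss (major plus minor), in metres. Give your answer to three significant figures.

V = 4Q/(πD²) = 1.299 m/s; V²/2g = 0.08603 m
Re = 1.10×10^5, ε/D = 0.00122 → f = 0.02290 (Swamee-Jain)
Major: h_f = f(L/D)·V²/2g = 0.02290·24008·0.08603 = 47.30 m
Minor: ΣK = 1.56; h_m = ΣK·V²/2g = 0.1342 m
Total H_L = 47.30 + 0.1342 = 47.43 m

H_L ≈ 47.4 m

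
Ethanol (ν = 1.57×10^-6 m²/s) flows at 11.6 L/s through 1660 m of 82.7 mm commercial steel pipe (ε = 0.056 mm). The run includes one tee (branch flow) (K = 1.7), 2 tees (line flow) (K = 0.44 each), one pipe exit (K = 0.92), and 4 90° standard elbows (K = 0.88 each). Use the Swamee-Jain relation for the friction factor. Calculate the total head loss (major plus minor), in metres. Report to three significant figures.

H_L ≈ 101 m

V = 4Q/(πD²) = 2.160 m/s; V²/2g = 0.2377 m
Re = 1.14×10^5, ε/D = 6.77×10^-4 → f = 0.02085 (Swamee-Jain)
Major: h_f = f(L/D)·V²/2g = 0.02085·20073·0.2377 = 99.48 m
Minor: ΣK = 7.02; h_m = ΣK·V²/2g = 1.669 m
Total H_L = 99.48 + 1.669 = 101.2 m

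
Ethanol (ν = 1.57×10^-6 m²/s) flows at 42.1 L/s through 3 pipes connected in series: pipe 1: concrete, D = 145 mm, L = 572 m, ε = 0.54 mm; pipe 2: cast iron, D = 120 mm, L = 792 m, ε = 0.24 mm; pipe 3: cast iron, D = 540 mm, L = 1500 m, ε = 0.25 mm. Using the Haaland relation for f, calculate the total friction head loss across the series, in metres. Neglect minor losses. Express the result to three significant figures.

Pipe 1: V = 2.550 m/s, Re = 2.35×10^5, ε/D = 0.00372, f = 0.02833, h_1 = f(L/D)V²/2g = 37.03 m
Pipe 2: V = 3.722 m/s, Re = 2.85×10^5, ε/D = 0.00200, f = 0.02403, h_2 = f(L/D)V²/2g = 112.0 m
Pipe 3: V = 0.1838 m/s, Re = 6.32×10^4, ε/D = 4.63×10^-4, f = 0.02129, h_3 = f(L/D)V²/2g = 0.1018 m
Series → Q common, losses add: H = Σh = 149.1 m

H ≈ 149 m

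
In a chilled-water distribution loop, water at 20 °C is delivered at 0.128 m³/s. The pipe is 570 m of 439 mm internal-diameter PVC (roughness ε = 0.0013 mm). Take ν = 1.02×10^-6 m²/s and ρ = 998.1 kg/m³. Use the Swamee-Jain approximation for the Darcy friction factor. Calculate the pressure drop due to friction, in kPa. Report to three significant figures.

Δp ≈ 6.44 kPa

V = 4Q/(πD²) = 4·0.128/(π·0.439²) = 0.8457 m/s
Re = VD/ν = 0.8457·0.439/1.02×10^-6 = 3.64×10^5 → turbulent
ε/D = 0.0013/439 = 2.96×10^-6
Swamee-Jain: f = 0.01391
h_f = f(L/D)V²/(2g) = 0.01391·(570/0.439)·0.8457²/(2·9.81) = 0.6581 m
Δp = ρg·h_f = 998.1·9.81·0.6581 = 6.444 kPa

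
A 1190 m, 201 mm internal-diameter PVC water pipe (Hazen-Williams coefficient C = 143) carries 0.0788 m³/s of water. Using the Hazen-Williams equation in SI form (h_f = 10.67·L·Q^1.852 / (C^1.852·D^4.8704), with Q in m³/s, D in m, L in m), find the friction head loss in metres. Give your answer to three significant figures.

h_f = 10.67·1190·0.0788^1.852 / (143^1.852·0.201^4.8704) = 28.98 m

h_f ≈ 29.0 m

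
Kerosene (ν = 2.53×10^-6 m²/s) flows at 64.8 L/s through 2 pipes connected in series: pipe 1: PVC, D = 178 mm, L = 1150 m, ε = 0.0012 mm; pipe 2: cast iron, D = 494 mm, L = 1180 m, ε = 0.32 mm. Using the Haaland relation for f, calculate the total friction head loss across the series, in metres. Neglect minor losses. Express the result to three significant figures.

Pipe 1: V = 2.604 m/s, Re = 1.83×10^5, ε/D = 6.74×10^-6, f = 0.01580, h_1 = f(L/D)V²/2g = 35.29 m
Pipe 2: V = 0.3381 m/s, Re = 6.60×10^4, ε/D = 6.48×10^-4, f = 0.02178, h_2 = f(L/D)V²/2g = 0.3031 m
Series → Q common, losses add: H = Σh = 35.59 m

H ≈ 35.6 m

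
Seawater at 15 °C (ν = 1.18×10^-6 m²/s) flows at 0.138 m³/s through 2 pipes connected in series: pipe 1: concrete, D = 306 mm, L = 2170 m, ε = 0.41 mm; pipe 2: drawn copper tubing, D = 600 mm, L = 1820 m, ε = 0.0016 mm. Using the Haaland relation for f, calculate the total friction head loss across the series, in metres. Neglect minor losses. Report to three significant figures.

Pipe 1: V = 1.876 m/s, Re = 4.87×10^5, ε/D = 0.00134, f = 0.02159, h_1 = f(L/D)V²/2g = 27.48 m
Pipe 2: V = 0.4881 m/s, Re = 2.48×10^5, ε/D = 2.67×10^-6, f = 0.01489, h_2 = f(L/D)V²/2g = 0.5482 m
Series → Q common, losses add: H = Σh = 28.03 m

H ≈ 28.0 m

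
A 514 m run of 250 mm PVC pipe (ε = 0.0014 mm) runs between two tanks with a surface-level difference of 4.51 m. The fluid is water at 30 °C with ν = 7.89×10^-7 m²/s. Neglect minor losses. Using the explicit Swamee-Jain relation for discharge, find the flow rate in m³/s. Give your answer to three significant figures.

Swamee-Jain (Type II): Q = -0.965·√(gD⁵h_f/L)·ln[ε/(3.7D) + √(3.17ν²L/(gD³h_f))]
√(gD⁵h_f/L) = √(9.81·0.250⁵·4.51/514) = 0.009168
ε/(3.7D) = 1.51×10^-6; √(3.17ν²L/(gD³h_f)) = 3.83×10^-5
Q = -0.965·0.009168·ln(3.982×10^-5) = 0.08964 m³/s
Check: V = 1.83 m/s, Re = 5.79×10^5, f = 0.01285, h_f = 4.49 m ≈ 4.51 m ✓

Q ≈ 0.0896 m³/s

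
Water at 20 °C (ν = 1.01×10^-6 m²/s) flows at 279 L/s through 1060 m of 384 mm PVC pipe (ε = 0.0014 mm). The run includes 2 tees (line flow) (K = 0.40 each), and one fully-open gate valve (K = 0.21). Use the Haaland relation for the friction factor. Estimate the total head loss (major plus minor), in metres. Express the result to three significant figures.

V = 4Q/(πD²) = 2.409 m/s; V²/2g = 0.2958 m
Re = 9.16×10^5, ε/D = 3.65×10^-6 → f = 0.01182 (Haaland)
Major: h_f = f(L/D)·V²/2g = 0.01182·2760·0.2958 = 9.649 m
Minor: ΣK = 1.01; h_m = ΣK·V²/2g = 0.2988 m
Total H_L = 9.649 + 0.2988 = 9.947 m

H_L ≈ 9.95 m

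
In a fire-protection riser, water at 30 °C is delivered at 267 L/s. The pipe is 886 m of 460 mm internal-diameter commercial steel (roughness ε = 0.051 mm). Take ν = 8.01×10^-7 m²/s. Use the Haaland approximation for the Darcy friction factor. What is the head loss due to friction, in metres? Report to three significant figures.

h_f ≈ 3.44 m

V = 4Q/(πD²) = 4·0.267/(π·0.460²) = 1.607 m/s
Re = VD/ν = 1.607·0.460/8.01×10^-7 = 9.23×10^5 → turbulent
ε/D = 0.051/460 = 1.11×10^-4
Haaland: f = 0.01357
h_f = f(L/D)V²/(2g) = 0.01357·(886/0.460)·1.607²/(2·9.81) = 3.438 m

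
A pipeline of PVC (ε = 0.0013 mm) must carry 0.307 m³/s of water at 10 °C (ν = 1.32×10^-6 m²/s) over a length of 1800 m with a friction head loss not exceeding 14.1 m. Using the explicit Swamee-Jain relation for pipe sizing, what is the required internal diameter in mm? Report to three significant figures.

D ≈ 420 mm

Swamee-Jain (Type III): D = 0.66·[ε^1.25·(LQ²/(gh_f))^4.75 + ν·Q^9.4·(L/(gh_f))^5.2]^0.04
LQ²/(gh_f) = 1.226; L/(gh_f) = 13.01
Term 1 = ε^1.25·(…)^4.75 = 1.16×10^-7; Term 2 = ν·Q^9.4·(…)^5.2 = 1.24×10^-5
D = 0.66·(1.16×10^-7 + 1.24×10^-5)^0.04 = 0.4202 m = 420 mm
Check: V = 2.21 m/s, Re = 7.05×10^5, f = 0.01239, h_f = 13.2 m ≈ 14.1 m ✓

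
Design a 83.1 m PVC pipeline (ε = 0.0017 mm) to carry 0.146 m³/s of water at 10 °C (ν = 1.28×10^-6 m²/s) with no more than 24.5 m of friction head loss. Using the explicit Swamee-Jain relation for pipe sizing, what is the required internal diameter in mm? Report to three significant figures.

Swamee-Jain (Type III): D = 0.66·[ε^1.25·(LQ²/(gh_f))^4.75 + ν·Q^9.4·(L/(gh_f))^5.2]^0.04
LQ²/(gh_f) = 0.007370; L/(gh_f) = 0.3458
Term 1 = ε^1.25·(…)^4.75 = 4.56×10^-18; Term 2 = ν·Q^9.4·(…)^5.2 = 7.14×10^-17
D = 0.66·(4.56×10^-18 + 7.14×10^-17)^0.04 = 0.1495 m = 150 mm
Check: V = 8.31 m/s, Re = 9.71×10^5, f = 0.01194, h_f = 23.4 m ≈ 24.5 m ✓

D ≈ 150 mm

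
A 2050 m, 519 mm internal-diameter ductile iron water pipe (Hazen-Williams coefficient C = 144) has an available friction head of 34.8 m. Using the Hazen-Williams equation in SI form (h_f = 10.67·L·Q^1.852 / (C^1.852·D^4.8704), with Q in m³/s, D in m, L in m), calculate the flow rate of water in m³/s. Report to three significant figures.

Q ≈ 0.791 m³/s

Rearranging: Q = [h_f·C^1.852·D^4.8704 / (10.67·L)]^(1/1.852)
Q = [34.8·144^1.852·0.519^4.8704 / (10.67·2050)]^0.540 = 0.7913 m³/s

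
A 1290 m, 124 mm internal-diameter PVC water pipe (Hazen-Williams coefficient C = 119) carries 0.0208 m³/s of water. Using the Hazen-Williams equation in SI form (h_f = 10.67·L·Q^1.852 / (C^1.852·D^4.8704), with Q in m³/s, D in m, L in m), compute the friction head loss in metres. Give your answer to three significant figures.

h_f ≈ 39.4 m

h_f = 10.67·1290·0.0208^1.852 / (119^1.852·0.124^4.8704) = 39.38 m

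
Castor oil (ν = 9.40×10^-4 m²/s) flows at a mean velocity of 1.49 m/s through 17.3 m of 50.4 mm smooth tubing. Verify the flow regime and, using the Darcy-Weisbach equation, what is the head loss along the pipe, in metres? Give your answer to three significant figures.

Re = VD/ν = 1.49·0.05040/9.40×10^-4 = 79.9 → laminar (Re < 2300)
f = 64/Re = 0.8011
h_f = f(L/D)V²/(2g) = 0.8011·(17.3/0.05040)·1.49²/(2·9.81) = 31.12 m

h_f ≈ 31.1 m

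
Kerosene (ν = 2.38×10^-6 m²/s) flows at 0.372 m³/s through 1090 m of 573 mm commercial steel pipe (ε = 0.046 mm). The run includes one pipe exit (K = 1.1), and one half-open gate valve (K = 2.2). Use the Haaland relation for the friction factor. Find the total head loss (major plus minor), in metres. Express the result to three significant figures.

V = 4Q/(πD²) = 1.443 m/s; V²/2g = 0.1061 m
Re = 3.47×10^5, ε/D = 8.03×10^-5 → f = 0.01474 (Haaland)
Major: h_f = f(L/D)·V²/2g = 0.01474·1902·0.1061 = 2.974 m
Minor: ΣK = 3.30; h_m = ΣK·V²/2g = 0.3500 m
Total H_L = 2.974 + 0.3500 = 3.324 m

H_L ≈ 3.32 m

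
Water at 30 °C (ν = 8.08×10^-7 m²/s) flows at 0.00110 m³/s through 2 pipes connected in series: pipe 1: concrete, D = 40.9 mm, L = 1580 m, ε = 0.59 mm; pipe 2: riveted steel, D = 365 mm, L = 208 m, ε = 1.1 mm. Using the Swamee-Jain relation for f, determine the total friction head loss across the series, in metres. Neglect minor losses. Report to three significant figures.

H ≈ 61.6 m

Pipe 1: V = 0.8373 m/s, Re = 4.24×10^4, ε/D = 0.0144, f = 0.04461, h_1 = f(L/D)V²/2g = 61.57 m
Pipe 2: V = 0.01051 m/s, Re = 4750, ε/D = 0.00301, f = 0.04200, h_2 = f(L/D)V²/2g = 1.348×10^-4 m
Series → Q common, losses add: H = Σh = 61.57 m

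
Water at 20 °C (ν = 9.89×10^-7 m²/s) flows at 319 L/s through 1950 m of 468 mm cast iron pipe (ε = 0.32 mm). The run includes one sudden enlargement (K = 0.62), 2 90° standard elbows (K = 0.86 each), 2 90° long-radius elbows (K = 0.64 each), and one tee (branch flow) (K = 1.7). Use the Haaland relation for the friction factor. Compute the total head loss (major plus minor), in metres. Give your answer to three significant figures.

H_L ≈ 14.3 m

V = 4Q/(πD²) = 1.854 m/s; V²/2g = 0.1753 m
Re = 8.78×10^5, ε/D = 6.84×10^-4 → f = 0.01837 (Haaland)
Major: h_f = f(L/D)·V²/2g = 0.01837·4167·0.1753 = 13.42 m
Minor: ΣK = 5.32; h_m = ΣK·V²/2g = 0.9325 m
Total H_L = 13.42 + 0.9325 = 14.35 m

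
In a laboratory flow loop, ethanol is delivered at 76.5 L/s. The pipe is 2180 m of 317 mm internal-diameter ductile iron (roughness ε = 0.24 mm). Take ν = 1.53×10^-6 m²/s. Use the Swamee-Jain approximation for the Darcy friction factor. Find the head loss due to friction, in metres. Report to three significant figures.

V = 4Q/(πD²) = 4·0.0765/(π·0.317²) = 0.9693 m/s
Re = VD/ν = 0.9693·0.317/1.53×10^-6 = 2.01×10^5 → turbulent
ε/D = 0.24/317 = 7.57×10^-4
Swamee-Jain: f = 0.02017
h_f = f(L/D)V²/(2g) = 0.02017·(2180/0.317)·0.9693²/(2·9.81) = 6.642 m

h_f ≈ 6.64 m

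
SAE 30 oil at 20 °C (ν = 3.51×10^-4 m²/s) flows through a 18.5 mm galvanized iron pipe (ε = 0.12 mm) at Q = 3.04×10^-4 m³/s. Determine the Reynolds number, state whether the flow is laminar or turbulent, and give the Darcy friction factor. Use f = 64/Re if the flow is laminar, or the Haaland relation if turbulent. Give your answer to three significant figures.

Re ≈ 59.6; laminar; f = 64/Re ≈ 1.07

V = 4Q/(πD²) = 1.131 m/s
Re = VD/ν = 1.131·0.0185/3.51×10^-4 = 59.6
Re < 2300 → laminar → f = 64/Re = 1.074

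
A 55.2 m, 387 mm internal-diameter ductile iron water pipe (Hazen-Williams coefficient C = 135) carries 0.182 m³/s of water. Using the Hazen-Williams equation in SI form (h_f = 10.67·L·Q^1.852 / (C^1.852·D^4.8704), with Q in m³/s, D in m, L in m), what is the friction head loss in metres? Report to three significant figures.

h_f ≈ 0.290 m

h_f = 10.67·55.2·0.182^1.852 / (135^1.852·0.387^4.8704) = 0.2900 m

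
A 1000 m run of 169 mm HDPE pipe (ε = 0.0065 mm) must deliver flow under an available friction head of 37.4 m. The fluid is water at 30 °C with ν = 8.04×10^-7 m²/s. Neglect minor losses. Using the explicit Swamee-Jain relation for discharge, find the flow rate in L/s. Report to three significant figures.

Swamee-Jain (Type II): Q = -0.965·√(gD⁵h_f/L)·ln[ε/(3.7D) + √(3.17ν²L/(gD³h_f))]
√(gD⁵h_f/L) = √(9.81·0.169⁵·37.4/1000) = 0.007112
ε/(3.7D) = 1.04×10^-5; √(3.17ν²L/(gD³h_f)) = 3.40×10^-5
Q = -0.965·0.007112·ln(4.441×10^-5) = 0.06878 m³/s
Check: V = 3.07 m/s, Re = 6.45×10^5, f = 0.01319, h_f = 37.4 m ≈ 37.4 m ✓

Q ≈ 68.8 L/s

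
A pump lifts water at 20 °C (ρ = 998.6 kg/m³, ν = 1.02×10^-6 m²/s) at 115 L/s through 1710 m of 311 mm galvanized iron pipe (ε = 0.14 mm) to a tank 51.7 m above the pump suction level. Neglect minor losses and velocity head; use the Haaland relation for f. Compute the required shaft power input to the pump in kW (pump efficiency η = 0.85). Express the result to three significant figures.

V = 4Q/(πD²) = 1.514 m/s; Re = 4.62×10^5; ε/D = 4.50×10^-4; f = 0.01732
h_f = f(L/D)V²/2g = 11.12 m
Total head H = z + h_f = 51.7 + 11.12 = 62.82 m
P_hyd = ρgQH = 998.6·9.81·0.115·62.82 = 70.78 kW
P_shaft = P_hyd/η = 70.78/0.85 = 83.27 kW

P_shaft ≈ 83.3 kW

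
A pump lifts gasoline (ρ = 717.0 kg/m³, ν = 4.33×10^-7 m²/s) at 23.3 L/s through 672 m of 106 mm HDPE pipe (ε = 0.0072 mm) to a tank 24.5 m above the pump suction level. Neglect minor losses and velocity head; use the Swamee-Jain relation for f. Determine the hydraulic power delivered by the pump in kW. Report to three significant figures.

P_hyd ≈ 9.05 kW

V = 4Q/(πD²) = 2.640 m/s; Re = 6.46×10^5; ε/D = 6.79×10^-5; f = 0.01363
h_f = f(L/D)V²/2g = 30.71 m
Total head H = z + h_f = 24.5 + 30.71 = 55.21 m
P_hyd = ρgQH = 717.0·9.81·0.0233·55.21 = 9.048 kW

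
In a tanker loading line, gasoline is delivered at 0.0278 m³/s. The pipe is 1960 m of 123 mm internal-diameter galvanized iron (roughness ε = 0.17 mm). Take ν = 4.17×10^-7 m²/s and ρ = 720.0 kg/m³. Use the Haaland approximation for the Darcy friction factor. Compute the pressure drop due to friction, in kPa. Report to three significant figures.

V = 4Q/(πD²) = 4·0.0278/(π·0.123²) = 2.340 m/s
Re = VD/ν = 2.340·0.123/4.17×10^-7 = 6.90×10^5 → turbulent
ε/D = 0.17/123 = 0.00138
Haaland: f = 0.02163
h_f = f(L/D)V²/(2g) = 0.02163·(1960/0.123)·2.340²/(2·9.81) = 96.14 m
Δp = ρg·h_f = 720.0·9.81·96.14 = 679.1 kPa

Δp ≈ 679 kPa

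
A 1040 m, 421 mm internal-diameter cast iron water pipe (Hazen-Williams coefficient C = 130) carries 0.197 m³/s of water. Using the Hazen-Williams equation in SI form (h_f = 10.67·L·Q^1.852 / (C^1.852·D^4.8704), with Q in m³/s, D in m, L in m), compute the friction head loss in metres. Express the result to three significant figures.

h_f = 10.67·1040·0.197^1.852 / (130^1.852·0.421^4.8704) = 4.502 m

h_f ≈ 4.50 m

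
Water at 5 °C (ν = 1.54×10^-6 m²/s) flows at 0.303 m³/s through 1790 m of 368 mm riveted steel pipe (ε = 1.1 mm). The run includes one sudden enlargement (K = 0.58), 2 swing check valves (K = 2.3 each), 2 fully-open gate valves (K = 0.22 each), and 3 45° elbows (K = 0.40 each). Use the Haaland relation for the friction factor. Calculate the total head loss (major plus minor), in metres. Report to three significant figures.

H_L ≈ 55.9 m

V = 4Q/(πD²) = 2.849 m/s; V²/2g = 0.4136 m
Re = 6.81×10^5, ε/D = 0.00299 → f = 0.02637 (Haaland)
Major: h_f = f(L/D)·V²/2g = 0.02637·4864·0.4136 = 53.06 m
Minor: ΣK = 6.82; h_m = ΣK·V²/2g = 2.821 m
Total H_L = 53.06 + 2.821 = 55.88 m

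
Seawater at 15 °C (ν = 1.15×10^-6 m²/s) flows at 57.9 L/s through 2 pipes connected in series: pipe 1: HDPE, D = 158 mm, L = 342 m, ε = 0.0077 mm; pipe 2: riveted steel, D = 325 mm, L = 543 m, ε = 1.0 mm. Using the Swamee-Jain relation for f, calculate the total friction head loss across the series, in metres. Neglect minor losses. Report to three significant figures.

H ≈ 14.8 m

Pipe 1: V = 2.953 m/s, Re = 4.06×10^5, ε/D = 4.87×10^-5, f = 0.01424, h_1 = f(L/D)V²/2g = 13.70 m
Pipe 2: V = 0.6979 m/s, Re = 1.97×10^5, ε/D = 0.00308, f = 0.02720, h_2 = f(L/D)V²/2g = 1.128 m
Series → Q common, losses add: H = Σh = 14.83 m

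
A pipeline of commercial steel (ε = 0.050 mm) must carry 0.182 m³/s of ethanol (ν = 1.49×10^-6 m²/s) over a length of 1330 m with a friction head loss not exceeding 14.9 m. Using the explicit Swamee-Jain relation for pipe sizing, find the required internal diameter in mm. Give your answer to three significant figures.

Swamee-Jain (Type III): D = 0.66·[ε^1.25·(LQ²/(gh_f))^4.75 + ν·Q^9.4·(L/(gh_f))^5.2]^0.04
LQ²/(gh_f) = 0.3014; L/(gh_f) = 9.099
Term 1 = ε^1.25·(…)^4.75 = 1.41×10^-8; Term 2 = ν·Q^9.4·(…)^5.2 = 1.60×10^-8
D = 0.66·(1.41×10^-8 + 1.60×10^-8)^0.04 = 0.3301 m = 330 mm
Check: V = 2.13 m/s, Re = 4.71×10^5, f = 0.01512, h_f = 14.0 m ≈ 14.9 m ✓

D ≈ 330 mm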